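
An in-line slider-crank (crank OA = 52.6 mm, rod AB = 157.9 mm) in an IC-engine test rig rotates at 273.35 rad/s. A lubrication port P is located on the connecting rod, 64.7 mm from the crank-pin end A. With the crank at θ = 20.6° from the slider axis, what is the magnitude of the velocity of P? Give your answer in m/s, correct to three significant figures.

ω = 273.4 rad/s.  Crank-pin speed |V_A| = rω = 14.378 m/s, perpendicular to OA.
Rod angle: sinφ = −(r/L) sinθ ⇒ φ = -6.731°; ω_rod = −rω cosθ/√(L²−r²sin²θ) = -85.828 rad/s.
V_P = V_A + ω_rod × AP, with AP = 0.0647 m along the rod.
Components: V_Px = −rω sinθ − a·ω_rod·sinφ = -5.7097 m/s;  V_Py = rω cosθ + a·ω_rod·cosφ = +7.9441 m/s.
|V_P| = √(V_Px² + V_Py²) = 9.7831 m/s.

9.78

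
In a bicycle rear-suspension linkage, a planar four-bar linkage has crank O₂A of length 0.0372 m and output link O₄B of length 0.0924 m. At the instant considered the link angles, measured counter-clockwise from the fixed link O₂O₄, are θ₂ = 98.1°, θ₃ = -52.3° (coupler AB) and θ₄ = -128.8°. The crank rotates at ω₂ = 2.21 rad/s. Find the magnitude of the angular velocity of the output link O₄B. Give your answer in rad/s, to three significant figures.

0.452

ω₂ = 2.21 rad/s
Differentiating the loop-closure r₂e^{iθ₂}+r₃e^{iθ₃}=r₁+r₄e^{iθ₄} gives r₂ω₂e^{iθ₂}+r₃ω₃e^{iθ₃}=r₄ω₄e^{iθ₄}.
Eliminating the other unknown: ω₄ = r₂ω₂ sin(θ₂−θ₃) / [r₄ sin(θ₄−θ₃)].
Numerator sine = +0.49394; denominator sine = -0.97237.
Result = 0.0372·2.21·(+0.49394) / (0.0924·(-0.97237)) = -0.45197 rad/s; magnitude 0.45197 rad/s.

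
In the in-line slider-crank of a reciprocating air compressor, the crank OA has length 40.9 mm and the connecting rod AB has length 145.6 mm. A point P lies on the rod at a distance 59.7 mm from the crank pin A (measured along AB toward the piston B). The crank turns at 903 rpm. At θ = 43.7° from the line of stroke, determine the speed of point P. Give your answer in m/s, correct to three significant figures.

ω = 94.56 rad/s.  Crank-pin speed |V_A| = rω = 3.8676 m/s, perpendicular to OA.
Rod angle: sinφ = −(r/L) sinθ ⇒ φ = -11.191°; ω_rod = −rω cosθ/√(L²−r²sin²θ) = -19.576 rad/s.
V_P = V_A + ω_rod × AP, with AP = 0.0597 m along the rod.
Components: V_Px = −rω sinθ − a·ω_rod·sinφ = -2.8989 m/s;  V_Py = rω cosθ + a·ω_rod·cosφ = +1.6496 m/s.
|V_P| = √(V_Px² + V_Py²) = 3.3354 m/s.

3.34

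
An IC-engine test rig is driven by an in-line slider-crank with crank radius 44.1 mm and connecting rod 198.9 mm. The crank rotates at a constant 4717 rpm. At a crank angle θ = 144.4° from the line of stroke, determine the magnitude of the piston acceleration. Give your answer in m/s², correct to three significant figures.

7950

ω = 2π·4717/60 = 494 rad/s
x(θ) = r cosθ + √(L² − r² sin²θ); with ω constant, a = ω²·d²x/dθ².
d²x/dθ² = −r cosθ − r²(cos2θ)/√u − r⁴ sin²2θ/(4u^{3/2}),  u = L² − r² sin²θ = 0.0389022 m².
Substituting r = 0.0441 m, L = 0.1989 m, θ = 144.4°: d²x/dθ² = +0.03257 m.
a = ω²·d²x/dθ² = (494)²·(+0.03257) = +7947 m/s²;  |a| = 7947 m/s².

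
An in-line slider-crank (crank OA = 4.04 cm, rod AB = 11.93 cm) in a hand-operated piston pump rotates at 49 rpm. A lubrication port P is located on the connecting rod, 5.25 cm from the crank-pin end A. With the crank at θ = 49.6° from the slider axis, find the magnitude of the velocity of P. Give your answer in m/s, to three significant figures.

0.189

ω = 5.131 rad/s.  Crank-pin speed |V_A| = rω = 0.2073 m/s, perpendicular to OA.
Rod angle: sinφ = −(r/L) sinθ ⇒ φ = -14.945°; ω_rod = −rω cosθ/√(L²−r²sin²θ) = -1.1656 rad/s.
V_P = V_A + ω_rod × AP, with AP = 0.0525 m along the rod.
Components: V_Px = −rω sinθ − a·ω_rod·sinφ = -0.17365 m/s;  V_Py = rω cosθ + a·ω_rod·cosφ = +0.075231 m/s.
|V_P| = √(V_Px² + V_Py²) = 0.18925 m/s.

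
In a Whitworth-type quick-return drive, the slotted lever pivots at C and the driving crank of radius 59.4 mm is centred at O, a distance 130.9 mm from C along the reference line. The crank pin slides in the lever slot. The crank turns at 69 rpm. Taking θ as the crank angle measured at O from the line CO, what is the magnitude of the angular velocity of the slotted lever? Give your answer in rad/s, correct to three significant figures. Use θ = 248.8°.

0.344

ω = 7.226 rad/s (from 69 rpm).
Crank pin A relative to C: A = (d + r cosθ, r sinθ); lever angle φ = atan2(r sinθ, d + r cosθ).
Differentiating tanφ: φ̇ = rω(d cosθ + r)/(d² + r² + 2dr cosθ).
d² + r² + 2dr cosθ = |CA|² = 0.0150396 m²;  d cosθ + r = +0.012063 m.
|ω_lever| = |0.0594·7.226·+0.012063| / 0.0150396 = 0.34427 rad/s.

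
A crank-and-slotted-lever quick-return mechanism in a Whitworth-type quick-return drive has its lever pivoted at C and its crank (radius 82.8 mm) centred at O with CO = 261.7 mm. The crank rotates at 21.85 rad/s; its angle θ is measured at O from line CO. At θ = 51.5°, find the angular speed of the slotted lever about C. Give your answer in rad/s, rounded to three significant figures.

4.34

ω = 21.85 rad/s
Crank pin A relative to C: A = (d + r cosθ, r sinθ); lever angle φ = atan2(r sinθ, d + r cosθ).
Differentiating tanφ: φ̇ = rω(d cosθ + r)/(d² + r² + 2dr cosθ).
d² + r² + 2dr cosθ = |CA|² = 0.102321 m²;  d cosθ + r = +0.24571 m.
|ω_lever| = |0.0828·21.85·+0.24571| / 0.102321 = 4.3445 rad/s.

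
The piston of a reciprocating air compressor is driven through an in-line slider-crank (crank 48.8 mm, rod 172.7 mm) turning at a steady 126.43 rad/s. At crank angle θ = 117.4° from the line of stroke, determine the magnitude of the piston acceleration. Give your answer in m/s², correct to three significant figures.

487

ω = 126.4 rad/s
x(θ) = r cosθ + √(L² − r² sin²θ); with ω constant, a = ω²·d²x/dθ².
d²x/dθ² = −r cosθ − r²(cos2θ)/√u − r⁴ sin²2θ/(4u^{3/2}),  u = L² − r² sin²θ = 0.0279482 m².
Substituting r = 0.0488 m, L = 0.1727 m, θ = 117.4°: d²x/dθ² = +0.030466 m.
a = ω²·d²x/dθ² = (126.4)²·(+0.030466) = +486.99 m/s²;  |a| = 486.99 m/s².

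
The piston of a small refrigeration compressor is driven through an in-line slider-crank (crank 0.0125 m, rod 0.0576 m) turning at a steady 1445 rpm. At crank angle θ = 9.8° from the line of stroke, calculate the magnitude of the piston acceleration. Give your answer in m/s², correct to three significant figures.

ω = 2π·1445/60 = 151.3 rad/s
x(θ) = r cosθ + √(L² − r² sin²θ); with ω constant, a = ω²·d²x/dθ².
d²x/dθ² = −r cosθ − r²(cos2θ)/√u − r⁴ sin²2θ/(4u^{3/2}),  u = L² − r² sin²θ = 0.00331323 m².
Substituting r = 0.0125 m, L = 0.0576 m, θ = 9.8°: d²x/dθ² = -0.014878 m.
a = ω²·d²x/dθ² = (151.3)²·(-0.014878) = -340.68 m/s²;  |a| = 340.68 m/s².

341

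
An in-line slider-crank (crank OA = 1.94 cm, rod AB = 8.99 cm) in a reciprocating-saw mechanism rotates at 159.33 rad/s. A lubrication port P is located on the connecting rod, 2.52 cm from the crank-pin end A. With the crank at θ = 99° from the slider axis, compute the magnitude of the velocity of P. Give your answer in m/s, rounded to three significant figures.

3.04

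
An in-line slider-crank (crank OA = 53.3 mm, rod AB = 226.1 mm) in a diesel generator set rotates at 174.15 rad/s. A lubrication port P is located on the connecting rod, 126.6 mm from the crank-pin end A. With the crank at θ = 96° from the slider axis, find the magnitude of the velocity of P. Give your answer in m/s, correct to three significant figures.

ω = 174.2 rad/s.  Crank-pin speed |V_A| = rω = 9.2822 m/s, perpendicular to OA.
Rod angle: sinφ = −(r/L) sinθ ⇒ φ = -13.559°; ω_rod = −rω cosθ/√(L²−r²sin²θ) = +4.4143 rad/s.
V_P = V_A + ω_rod × AP, with AP = 0.1266 m along the rod.
Components: V_Px = −rω sinθ − a·ω_rod·sinφ = -9.1003 m/s;  V_Py = rω cosθ + a·ω_rod·cosφ = -0.42698 m/s.
|V_P| = √(V_Px² + V_Py²) = 9.1103 m/s.

9.11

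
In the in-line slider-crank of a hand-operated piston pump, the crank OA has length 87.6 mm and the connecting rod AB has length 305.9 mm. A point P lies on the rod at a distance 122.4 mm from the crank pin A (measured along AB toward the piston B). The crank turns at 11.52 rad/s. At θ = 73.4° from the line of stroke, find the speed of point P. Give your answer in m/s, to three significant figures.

1.01

ω = 11.52 rad/s.  Crank-pin speed |V_A| = rω = 1.0092 m/s, perpendicular to OA.
Rod angle: sinφ = −(r/L) sinθ ⇒ φ = -15.928°; ω_rod = −rω cosθ/√(L²−r²sin²θ) = -0.9801 rad/s.
V_P = V_A + ω_rod × AP, with AP = 0.1224 m along the rod.
Components: V_Px = −rω sinθ − a·ω_rod·sinφ = -1 m/s;  V_Py = rω cosθ + a·ω_rod·cosφ = +0.17294 m/s.
|V_P| = √(V_Px² + V_Py²) = 1.0149 m/s.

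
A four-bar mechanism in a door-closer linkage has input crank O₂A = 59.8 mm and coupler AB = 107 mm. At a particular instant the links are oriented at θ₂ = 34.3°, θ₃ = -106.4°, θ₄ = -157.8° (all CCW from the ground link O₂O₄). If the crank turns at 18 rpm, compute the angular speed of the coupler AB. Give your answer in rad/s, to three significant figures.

ω₂ = 1.885 rad/s (from 18 rpm).
Differentiating the loop-closure r₂e^{iθ₂}+r₃e^{iθ₃}=r₁+r₄e^{iθ₄} gives r₂ω₂e^{iθ₂}+r₃ω₃e^{iθ₃}=r₄ω₄e^{iθ₄}.
Eliminating the other unknown: ω₃ = r₂ω₂ sin(θ₄−θ₂) / [r₃ sin(θ₃−θ₄)].
Numerator sine = +0.20962; denominator sine = +0.78152.
Result = 0.0598·1.885·(+0.20962) / (0.107·(+0.78152)) = +0.28256 rad/s; magnitude 0.28256 rad/s.

0.283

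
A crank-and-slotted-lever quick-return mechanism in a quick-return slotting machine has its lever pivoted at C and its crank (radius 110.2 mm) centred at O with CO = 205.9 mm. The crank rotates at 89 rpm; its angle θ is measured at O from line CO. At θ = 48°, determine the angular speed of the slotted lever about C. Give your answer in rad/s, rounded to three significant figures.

3.00

ω = 9.32 rad/s (from 89 rpm).
Crank pin A relative to C: A = (d + r cosθ, r sinθ); lever angle φ = atan2(r sinθ, d + r cosθ).
Differentiating tanφ: φ̇ = rω(d cosθ + r)/(d² + r² + 2dr cosθ).
d² + r² + 2dr cosθ = |CA|² = 0.0849042 m²;  d cosθ + r = +0.24797 m.
|ω_lever| = |0.1102·9.32·+0.24797| / 0.0849042 = 2.9997 rad/s.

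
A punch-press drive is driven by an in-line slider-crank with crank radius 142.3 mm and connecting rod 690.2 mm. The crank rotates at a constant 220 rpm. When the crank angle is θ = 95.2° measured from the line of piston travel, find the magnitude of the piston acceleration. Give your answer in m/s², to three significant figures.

22.5

ω = 2π·220/60 = 23.04 rad/s
x(θ) = r cosθ + √(L² − r² sin²θ); with ω constant, a = ω²·d²x/dθ².
d²x/dθ² = −r cosθ − r²(cos2θ)/√u − r⁴ sin²2θ/(4u^{3/2}),  u = L² − r² sin²θ = 0.456293 m².
Substituting r = 0.1423 m, L = 0.6902 m, θ = 95.2°: d²x/dθ² = +0.042371 m.
a = ω²·d²x/dθ² = (23.04)²·(+0.042371) = +22.489 m/s²;  |a| = 22.489 m/s².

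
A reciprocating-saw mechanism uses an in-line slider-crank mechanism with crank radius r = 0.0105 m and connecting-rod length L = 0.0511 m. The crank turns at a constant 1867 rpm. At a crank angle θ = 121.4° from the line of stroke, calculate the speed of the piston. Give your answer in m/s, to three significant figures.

ω = 2π·1867/60 = 195.5 rad/s
For an in-line slider-crank, x = r cosθ + √(L² − r² sin²θ), so v = −rω sinθ·[1 + r cosθ/√(L² − r² sin²θ)].
With r = 0.0105 m, L = 0.0511 m, θ = 121.4°: √(L² − r² sin²θ) = 0.050308 m.
v = −0.0105·195.5·0.85355·[1 + 0.0105·-0.52101/0.050308] = -1.5617 m/s.
|v| = 1.5617 m/s.

1.56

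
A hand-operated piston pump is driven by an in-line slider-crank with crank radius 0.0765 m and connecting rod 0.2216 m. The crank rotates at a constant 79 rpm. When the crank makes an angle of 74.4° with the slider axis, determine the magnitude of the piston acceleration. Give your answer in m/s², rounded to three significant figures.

ω = 2π·79/60 = 8.273 rad/s
x(θ) = r cosθ + √(L² − r² sin²θ); with ω constant, a = ω²·d²x/dθ².
d²x/dθ² = −r cosθ − r²(cos2θ)/√u − r⁴ sin²2θ/(4u^{3/2}),  u = L² − r² sin²θ = 0.0436775 m².
Substituting r = 0.0765 m, L = 0.2216 m, θ = 74.4°: d²x/dθ² = +0.0031281 m.
a = ω²·d²x/dθ² = (8.273)²·(+0.0031281) = +0.21409 m/s²;  |a| = 0.21409 m/s².

0.214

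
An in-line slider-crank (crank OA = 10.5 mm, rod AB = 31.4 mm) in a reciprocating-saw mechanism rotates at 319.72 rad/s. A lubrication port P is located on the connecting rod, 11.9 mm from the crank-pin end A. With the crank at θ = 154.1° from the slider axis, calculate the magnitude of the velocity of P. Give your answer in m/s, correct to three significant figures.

ω = 319.7 rad/s.  Crank-pin speed |V_A| = rω = 3.3571 m/s, perpendicular to OA.
Rod angle: sinφ = −(r/L) sinθ ⇒ φ = -8.399°; ω_rod = −rω cosθ/√(L²−r²sin²θ) = +97.217 rad/s.
V_P = V_A + ω_rod × AP, with AP = 0.0119 m along the rod.
Components: V_Px = −rω sinθ − a·ω_rod·sinφ = -1.2974 m/s;  V_Py = rω cosθ + a·ω_rod·cosφ = -1.8754 m/s.
|V_P| = √(V_Px² + V_Py²) = 2.2804 m/s.

2.28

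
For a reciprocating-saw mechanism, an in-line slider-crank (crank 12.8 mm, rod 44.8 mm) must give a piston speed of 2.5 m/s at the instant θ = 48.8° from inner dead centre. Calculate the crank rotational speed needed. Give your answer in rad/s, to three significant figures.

218

For an in-line slider-crank, |v_piston| = rω|sinθ|·[1 + r cosθ/√(L² − r² sin²θ)].
With r = 0.0128 m, L = 0.0448 m, θ = 48.8°: the bracketed kinematic factor |dx/dθ| = 0.011487 m.
ω = v/|dx/dθ| = 2.5/0.011487 = 217.64 rad/s.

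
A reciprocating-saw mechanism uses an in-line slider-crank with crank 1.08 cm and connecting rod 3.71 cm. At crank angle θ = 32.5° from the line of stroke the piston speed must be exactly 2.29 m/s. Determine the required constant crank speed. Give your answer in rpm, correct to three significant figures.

For an in-line slider-crank, |v_piston| = rω|sinθ|·[1 + r cosθ/√(L² − r² sin²θ)].
With r = 0.0108 m, L = 0.0371 m, θ = 32.5°: the bracketed kinematic factor |dx/dθ| = 0.0072453 m.
ω = v/|dx/dθ| = 2.29/0.0072453 = 316.07 rad/s.
N = 60ω/(2π) = 3018.2 rpm.

3020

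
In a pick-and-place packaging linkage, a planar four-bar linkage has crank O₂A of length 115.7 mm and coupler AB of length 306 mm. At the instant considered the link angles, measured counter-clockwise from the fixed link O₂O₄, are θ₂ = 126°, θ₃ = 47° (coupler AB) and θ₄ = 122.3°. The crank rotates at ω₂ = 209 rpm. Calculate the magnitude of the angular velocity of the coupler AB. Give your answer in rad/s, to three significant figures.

0.552

ω₂ = 21.89 rad/s (from 209 rpm).
Differentiating the loop-closure r₂e^{iθ₂}+r₃e^{iθ₃}=r₁+r₄e^{iθ₄} gives r₂ω₂e^{iθ₂}+r₃ω₃e^{iθ₃}=r₄ω₄e^{iθ₄}.
Eliminating the other unknown: ω₃ = r₂ω₂ sin(θ₄−θ₂) / [r₃ sin(θ₃−θ₄)].
Numerator sine = -0.06453; denominator sine = -0.96727.
Result = 0.1157·21.89·(-0.06453) / (0.306·(-0.96727)) = +0.5521 rad/s; magnitude 0.5521 rad/s.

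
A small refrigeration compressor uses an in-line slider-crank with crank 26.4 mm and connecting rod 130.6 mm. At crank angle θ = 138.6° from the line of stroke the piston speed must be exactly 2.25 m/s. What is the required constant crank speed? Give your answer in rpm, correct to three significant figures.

For an in-line slider-crank, |v_piston| = rω|sinθ|·[1 + r cosθ/√(L² − r² sin²θ)].
With r = 0.0264 m, L = 0.1306 m, θ = 138.6°: the bracketed kinematic factor |dx/dθ| = 0.014787 m.
ω = v/|dx/dθ| = 2.25/0.014787 = 152.16 rad/s.
N = 60ω/(2π) = 1453 rpm.

1450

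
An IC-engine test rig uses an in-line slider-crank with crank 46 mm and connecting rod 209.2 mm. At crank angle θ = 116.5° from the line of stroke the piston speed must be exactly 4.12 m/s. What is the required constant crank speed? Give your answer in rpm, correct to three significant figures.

For an in-line slider-crank, |v_piston| = rω|sinθ|·[1 + r cosθ/√(L² − r² sin²θ)].
With r = 0.046 m, L = 0.2092 m, θ = 116.5°: the bracketed kinematic factor |dx/dθ| = 0.037047 m.
ω = v/|dx/dθ| = 4.12/0.037047 = 111.21 rad/s.
N = 60ω/(2π) = 1062 rpm.

1060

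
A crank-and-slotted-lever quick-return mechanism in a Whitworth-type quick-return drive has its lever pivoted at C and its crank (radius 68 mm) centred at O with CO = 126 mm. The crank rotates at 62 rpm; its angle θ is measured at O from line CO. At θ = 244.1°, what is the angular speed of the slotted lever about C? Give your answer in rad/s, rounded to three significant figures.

0.440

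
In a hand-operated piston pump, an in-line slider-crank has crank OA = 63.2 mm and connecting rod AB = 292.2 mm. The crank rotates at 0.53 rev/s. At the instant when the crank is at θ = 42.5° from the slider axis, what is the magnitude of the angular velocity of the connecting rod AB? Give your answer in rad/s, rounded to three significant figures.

0.537

ω = 3.33 rad/s (converted from 0.53 rev/s).
The rod makes angle φ with the slider axis where L sinφ = r sinθ; differentiating, L cosφ·φ̇ = r ω cosθ.
L cosφ = √(L² − r² sin²θ) = 0.28906 m.
|ω_rod| = r ω |cosθ| / √(L² − r² sin²θ) = 0.0632·3.33·0.73728/0.28906 = 0.5368 rad/s.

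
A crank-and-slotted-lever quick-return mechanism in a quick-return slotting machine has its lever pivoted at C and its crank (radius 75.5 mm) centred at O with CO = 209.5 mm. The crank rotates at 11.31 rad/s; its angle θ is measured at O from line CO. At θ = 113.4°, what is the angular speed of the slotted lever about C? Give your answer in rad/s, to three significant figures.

ω = 11.31 rad/s
Crank pin A relative to C: A = (d + r cosθ, r sinθ); lever angle φ = atan2(r sinθ, d + r cosθ).
Differentiating tanφ: φ̇ = rω(d cosθ + r)/(d² + r² + 2dr cosθ).
d² + r² + 2dr cosθ = |CA|² = 0.0370269 m²;  d cosθ + r = -0.0077025 m.
|ω_lever| = |0.0755·11.31·-0.0077025| / 0.0370269 = 0.17763 rad/s.

0.178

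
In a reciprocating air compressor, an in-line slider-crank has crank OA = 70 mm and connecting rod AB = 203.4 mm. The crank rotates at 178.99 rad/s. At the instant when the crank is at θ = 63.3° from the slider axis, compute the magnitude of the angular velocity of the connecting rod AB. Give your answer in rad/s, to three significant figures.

29.1

ω = 179 rad/s
The rod makes angle φ with the slider axis where L sinφ = r sinθ; differentiating, L cosφ·φ̇ = r ω cosθ.
L cosφ = √(L² − r² sin²θ) = 0.19355 m.
|ω_rod| = r ω |cosθ| / √(L² − r² sin²θ) = 0.07·179·0.44932/0.19355 = 29.087 rad/s.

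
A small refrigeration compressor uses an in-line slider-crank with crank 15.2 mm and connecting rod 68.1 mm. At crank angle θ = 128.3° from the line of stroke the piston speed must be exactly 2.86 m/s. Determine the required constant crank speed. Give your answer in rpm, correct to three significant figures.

2660

For an in-line slider-crank, |v_piston| = rω|sinθ|·[1 + r cosθ/√(L² − r² sin²θ)].
With r = 0.0152 m, L = 0.0681 m, θ = 128.3°: the bracketed kinematic factor |dx/dθ| = 0.010253 m.
ω = v/|dx/dθ| = 2.86/0.010253 = 278.96 rad/s.
N = 60ω/(2π) = 2663.8 rpm.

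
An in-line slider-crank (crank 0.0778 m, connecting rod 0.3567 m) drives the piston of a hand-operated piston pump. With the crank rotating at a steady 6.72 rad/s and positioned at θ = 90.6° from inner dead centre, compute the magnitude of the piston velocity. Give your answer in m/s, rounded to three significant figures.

0.522

ω = 6.72 rad/s
For an in-line slider-crank, x = r cosθ + √(L² − r² sin²θ), so v = −rω sinθ·[1 + r cosθ/√(L² − r² sin²θ)].
With r = 0.0778 m, L = 0.3567 m, θ = 90.6°: √(L² − r² sin²θ) = 0.34811 m.
v = −0.0778·6.72·0.99995·[1 + 0.0778·-0.01047/0.34811] = -0.52156 m/s.
|v| = 0.52156 m/s.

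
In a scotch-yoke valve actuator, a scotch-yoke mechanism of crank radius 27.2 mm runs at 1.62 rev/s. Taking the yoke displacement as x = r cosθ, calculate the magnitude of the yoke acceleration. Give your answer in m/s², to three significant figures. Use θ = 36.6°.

2.26

ω = 10.18 rad/s (from 1.62 rev/s).
x = r cosθ ⇒ ẍ = −rω² cosθ (ω constant).
|a| = rω²|cosθ| = 0.0272·(10.18)²·|cos 36.6°| = 2.2624 m/s².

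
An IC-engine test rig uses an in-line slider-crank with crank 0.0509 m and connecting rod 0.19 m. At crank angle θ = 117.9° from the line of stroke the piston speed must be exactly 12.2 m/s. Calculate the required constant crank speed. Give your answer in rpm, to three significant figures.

For an in-line slider-crank, |v_piston| = rω|sinθ|·[1 + r cosθ/√(L² − r² sin²θ)].
With r = 0.0509 m, L = 0.19 m, θ = 117.9°: the bracketed kinematic factor |dx/dθ| = 0.03918 m.
ω = v/|dx/dθ| = 12.2/0.03918 = 311.39 rad/s.
N = 60ω/(2π) = 2973.5 rpm.

2970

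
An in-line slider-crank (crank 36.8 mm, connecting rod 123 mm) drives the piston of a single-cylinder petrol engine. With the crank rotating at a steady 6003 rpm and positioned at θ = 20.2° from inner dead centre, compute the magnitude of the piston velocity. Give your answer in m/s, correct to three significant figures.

10.2

ω = 2π·6003/60 = 628.6 rad/s
For an in-line slider-crank, x = r cosθ + √(L² − r² sin²θ), so v = −rω sinθ·[1 + r cosθ/√(L² − r² sin²θ)].
With r = 0.0368 m, L = 0.123 m, θ = 20.2°: √(L² − r² sin²θ) = 0.12234 m.
v = −0.0368·628.6·0.34530·[1 + 0.0368·0.93849/0.12234] = -10.243 m/s.
|v| = 10.243 m/s.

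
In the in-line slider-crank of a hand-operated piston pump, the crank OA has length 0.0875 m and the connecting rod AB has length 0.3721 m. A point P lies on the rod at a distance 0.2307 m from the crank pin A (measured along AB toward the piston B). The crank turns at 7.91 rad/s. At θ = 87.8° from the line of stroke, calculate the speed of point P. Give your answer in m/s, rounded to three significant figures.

0.696

ω = 7.91 rad/s.  Crank-pin speed |V_A| = rω = 0.69212 m/s, perpendicular to OA.
Rod angle: sinφ = −(r/L) sinθ ⇒ φ = -13.590°; ω_rod = −rω cosθ/√(L²−r²sin²θ) = -0.07346 rad/s.
V_P = V_A + ω_rod × AP, with AP = 0.2307 m along the rod.
Components: V_Px = −rω sinθ − a·ω_rod·sinφ = -0.6956 m/s;  V_Py = rω cosθ + a·ω_rod·cosφ = +0.010096 m/s.
|V_P| = √(V_Px² + V_Py²) = 0.69567 m/s.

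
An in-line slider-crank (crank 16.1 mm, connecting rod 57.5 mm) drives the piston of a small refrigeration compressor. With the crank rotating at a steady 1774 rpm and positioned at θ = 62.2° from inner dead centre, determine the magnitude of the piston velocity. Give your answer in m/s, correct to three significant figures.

ω = 2π·1774/60 = 185.8 rad/s
For an in-line slider-crank, x = r cosθ + √(L² − r² sin²θ), so v = −rω sinθ·[1 + r cosθ/√(L² − r² sin²θ)].
With r = 0.0161 m, L = 0.0575 m, θ = 62.2°: √(L² − r² sin²θ) = 0.055708 m.
v = −0.0161·185.8·0.88458·[1 + 0.0161·0.46639/0.055708] = -3.0023 m/s.
|v| = 3.0023 m/s.

3.00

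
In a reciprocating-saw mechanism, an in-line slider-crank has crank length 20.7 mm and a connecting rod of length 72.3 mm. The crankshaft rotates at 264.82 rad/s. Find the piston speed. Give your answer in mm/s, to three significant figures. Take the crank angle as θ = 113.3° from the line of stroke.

ω = 264.8 rad/s
For an in-line slider-crank, x = r cosθ + √(L² − r² sin²θ), so v = −rω sinθ·[1 + r cosθ/√(L² − r² sin²θ)].
With r = 0.0207 m, L = 0.0723 m, θ = 113.3°: √(L² − r² sin²θ) = 0.069756 m.
v = −0.0207·264.8·0.91845·[1 + 0.0207·-0.39555/0.069756] = -4.4437 m/s.
|v| = 4.4437 m/s = 4443.7 mm/s.

4440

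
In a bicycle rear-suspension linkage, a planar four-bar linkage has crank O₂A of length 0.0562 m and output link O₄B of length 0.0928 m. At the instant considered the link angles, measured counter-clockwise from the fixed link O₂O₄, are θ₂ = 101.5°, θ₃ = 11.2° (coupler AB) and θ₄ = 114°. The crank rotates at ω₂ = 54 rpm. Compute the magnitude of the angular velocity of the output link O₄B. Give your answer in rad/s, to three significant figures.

3.51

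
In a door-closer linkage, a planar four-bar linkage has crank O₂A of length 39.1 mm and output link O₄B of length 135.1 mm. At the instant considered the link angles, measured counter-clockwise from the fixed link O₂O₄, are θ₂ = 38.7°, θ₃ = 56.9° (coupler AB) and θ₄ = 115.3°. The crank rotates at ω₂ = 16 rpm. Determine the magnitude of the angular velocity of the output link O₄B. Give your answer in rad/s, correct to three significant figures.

0.178

ω₂ = 1.676 rad/s (from 16 rpm).
Differentiating the loop-closure r₂e^{iθ₂}+r₃e^{iθ₃}=r₁+r₄e^{iθ₄} gives r₂ω₂e^{iθ₂}+r₃ω₃e^{iθ₃}=r₄ω₄e^{iθ₄}.
Eliminating the other unknown: ω₄ = r₂ω₂ sin(θ₂−θ₃) / [r₄ sin(θ₄−θ₃)].
Numerator sine = -0.31233; denominator sine = +0.85173.
Result = 0.0391·1.676·(-0.31233) / (0.1351·(+0.85173)) = -0.17782 rad/s; magnitude 0.17782 rad/s.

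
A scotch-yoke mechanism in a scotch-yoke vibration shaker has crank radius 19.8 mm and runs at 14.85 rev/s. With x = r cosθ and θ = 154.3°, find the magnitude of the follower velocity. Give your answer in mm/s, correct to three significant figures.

801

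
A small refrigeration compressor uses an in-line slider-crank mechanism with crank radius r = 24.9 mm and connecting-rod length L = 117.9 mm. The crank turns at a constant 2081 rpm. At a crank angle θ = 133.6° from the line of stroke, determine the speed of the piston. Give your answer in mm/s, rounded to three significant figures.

ω = 2π·2081/60 = 217.9 rad/s
For an in-line slider-crank, x = r cosθ + √(L² − r² sin²θ), so v = −rω sinθ·[1 + r cosθ/√(L² − r² sin²θ)].
With r = 0.0249 m, L = 0.1179 m, θ = 133.6°: √(L² − r² sin²θ) = 0.11651 m.
v = −0.0249·217.9·0.72417·[1 + 0.0249·-0.68962/0.11651] = -3.3504 m/s.
|v| = 3.3504 m/s = 3350.4 mm/s.

3350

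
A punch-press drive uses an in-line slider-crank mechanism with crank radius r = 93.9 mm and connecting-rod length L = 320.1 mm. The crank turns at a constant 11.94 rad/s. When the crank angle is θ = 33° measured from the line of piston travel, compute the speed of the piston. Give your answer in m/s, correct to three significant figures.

ω = 11.94 rad/s
For an in-line slider-crank, x = r cosθ + √(L² − r² sin²θ), so v = −rω sinθ·[1 + r cosθ/√(L² − r² sin²θ)].
With r = 0.0939 m, L = 0.3201 m, θ = 33°: √(L² − r² sin²θ) = 0.31599 m.
v = −0.0939·11.94·0.54464·[1 + 0.0939·0.83867/0.31599] = -0.76281 m/s.
|v| = 0.76281 m/s.

0.763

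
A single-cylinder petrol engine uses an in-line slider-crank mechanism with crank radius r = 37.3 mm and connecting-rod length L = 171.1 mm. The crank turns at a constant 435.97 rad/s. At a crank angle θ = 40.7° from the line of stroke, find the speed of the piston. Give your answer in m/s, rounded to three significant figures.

ω = 436 rad/s
For an in-line slider-crank, x = r cosθ + √(L² − r² sin²θ), so v = −rω sinθ·[1 + r cosθ/√(L² − r² sin²θ)].
With r = 0.0373 m, L = 0.1711 m, θ = 40.7°: √(L² − r² sin²θ) = 0.16936 m.
v = −0.0373·436·0.65210·[1 + 0.0373·0.75813/0.16936] = -12.375 m/s.
|v| = 12.375 m/s.

12.4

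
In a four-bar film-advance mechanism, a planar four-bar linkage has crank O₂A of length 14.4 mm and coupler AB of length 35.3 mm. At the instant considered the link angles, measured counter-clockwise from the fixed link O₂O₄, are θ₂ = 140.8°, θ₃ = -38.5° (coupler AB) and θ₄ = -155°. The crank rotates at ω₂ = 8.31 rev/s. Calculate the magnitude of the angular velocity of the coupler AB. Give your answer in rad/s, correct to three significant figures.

21.4

ω₂ = 52.21 rad/s (from 8.31 rev/s).
Differentiating the loop-closure r₂e^{iθ₂}+r₃e^{iθ₃}=r₁+r₄e^{iθ₄} gives r₂ω₂e^{iθ₂}+r₃ω₃e^{iθ₃}=r₄ω₄e^{iθ₄}.
Eliminating the other unknown: ω₃ = r₂ω₂ sin(θ₄−θ₂) / [r₃ sin(θ₃−θ₄)].
Numerator sine = +0.90032; denominator sine = +0.89493.
Result = 0.0144·52.21·(+0.90032) / (0.0353·(+0.89493)) = +21.428 rad/s; magnitude 21.428 rad/s.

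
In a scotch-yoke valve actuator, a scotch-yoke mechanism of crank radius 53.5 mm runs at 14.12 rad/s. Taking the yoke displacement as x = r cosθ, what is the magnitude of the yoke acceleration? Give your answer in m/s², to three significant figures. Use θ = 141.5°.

8.35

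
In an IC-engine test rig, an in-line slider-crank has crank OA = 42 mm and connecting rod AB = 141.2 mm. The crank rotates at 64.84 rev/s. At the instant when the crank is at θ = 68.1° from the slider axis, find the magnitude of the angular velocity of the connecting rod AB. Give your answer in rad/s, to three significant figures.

47.0

ω = 407.4 rad/s (converted from 64.84 rev/s).
The rod makes angle φ with the slider axis where L sinφ = r sinθ; differentiating, L cosφ·φ̇ = r ω cosθ.
L cosφ = √(L² − r² sin²θ) = 0.13572 m.
|ω_rod| = r ω |cosθ| / √(L² − r² sin²θ) = 0.042·407.4·0.37299/0.13572 = 47.026 rad/s.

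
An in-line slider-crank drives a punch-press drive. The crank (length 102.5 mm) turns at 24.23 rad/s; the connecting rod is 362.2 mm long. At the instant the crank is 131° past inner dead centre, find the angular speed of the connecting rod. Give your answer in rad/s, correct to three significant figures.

4.60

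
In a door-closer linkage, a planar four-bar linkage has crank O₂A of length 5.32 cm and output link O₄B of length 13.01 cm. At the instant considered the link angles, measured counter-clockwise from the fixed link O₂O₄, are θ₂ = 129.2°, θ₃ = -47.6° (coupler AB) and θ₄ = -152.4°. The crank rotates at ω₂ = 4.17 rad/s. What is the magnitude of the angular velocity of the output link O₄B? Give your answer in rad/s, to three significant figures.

0.0985

ω₂ = 4.17 rad/s
Differentiating the loop-closure r₂e^{iθ₂}+r₃e^{iθ₃}=r₁+r₄e^{iθ₄} gives r₂ω₂e^{iθ₂}+r₃ω₃e^{iθ₃}=r₄ω₄e^{iθ₄}.
Eliminating the other unknown: ω₄ = r₂ω₂ sin(θ₂−θ₃) / [r₄ sin(θ₄−θ₃)].
Numerator sine = +0.05582; denominator sine = -0.96682.
Result = 0.0532·4.17·(+0.05582) / (0.1301·(-0.96682)) = -0.098452 rad/s; magnitude 0.098452 rad/s.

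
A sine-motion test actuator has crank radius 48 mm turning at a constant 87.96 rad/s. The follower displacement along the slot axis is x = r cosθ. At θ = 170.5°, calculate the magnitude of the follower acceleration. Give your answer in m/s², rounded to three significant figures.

366

ω = 87.96 rad/s
x = r cosθ ⇒ ẍ = −rω² cosθ (ω constant).
|a| = rω²|cosθ| = 0.048·(87.96)²·|cos 170.5°| = 366.28 m/s².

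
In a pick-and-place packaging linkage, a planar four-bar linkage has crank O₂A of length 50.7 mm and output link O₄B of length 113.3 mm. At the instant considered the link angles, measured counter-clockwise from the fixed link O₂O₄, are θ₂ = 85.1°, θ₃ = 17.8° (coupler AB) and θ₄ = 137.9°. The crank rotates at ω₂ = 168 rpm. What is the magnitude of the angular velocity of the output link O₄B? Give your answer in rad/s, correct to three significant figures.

8.39

ω₂ = 17.59 rad/s (from 168 rpm).
Differentiating the loop-closure r₂e^{iθ₂}+r₃e^{iθ₃}=r₁+r₄e^{iθ₄} gives r₂ω₂e^{iθ₂}+r₃ω₃e^{iθ₃}=r₄ω₄e^{iθ₄}.
Eliminating the other unknown: ω₄ = r₂ω₂ sin(θ₂−θ₃) / [r₄ sin(θ₄−θ₃)].
Numerator sine = +0.92254; denominator sine = +0.86515.
Result = 0.0507·17.59·(+0.92254) / (0.1133·(+0.86515)) = +8.3948 rad/s; magnitude 8.3948 rad/s.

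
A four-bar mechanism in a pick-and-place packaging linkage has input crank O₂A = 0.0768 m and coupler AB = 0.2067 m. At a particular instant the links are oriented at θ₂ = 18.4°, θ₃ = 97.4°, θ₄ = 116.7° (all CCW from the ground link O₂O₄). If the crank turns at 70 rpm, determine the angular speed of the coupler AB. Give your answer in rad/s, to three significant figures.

ω₂ = 7.33 rad/s (from 70 rpm).
Differentiating the loop-closure r₂e^{iθ₂}+r₃e^{iθ₃}=r₁+r₄e^{iθ₄} gives r₂ω₂e^{iθ₂}+r₃ω₃e^{iθ₃}=r₄ω₄e^{iθ₄}.
Eliminating the other unknown: ω₃ = r₂ω₂ sin(θ₄−θ₂) / [r₃ sin(θ₃−θ₄)].
Numerator sine = +0.98953; denominator sine = -0.33051.
Result = 0.0768·7.33·(+0.98953) / (0.2067·(-0.33051)) = -8.1543 rad/s; magnitude 8.1543 rad/s.

8.15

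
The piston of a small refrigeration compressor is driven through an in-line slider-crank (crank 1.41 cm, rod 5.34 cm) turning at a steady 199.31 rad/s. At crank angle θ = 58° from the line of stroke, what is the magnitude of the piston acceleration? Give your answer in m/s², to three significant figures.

233

ω = 199.3 rad/s
x(θ) = r cosθ + √(L² − r² sin²θ); with ω constant, a = ω²·d²x/dθ².
d²x/dθ² = −r cosθ − r²(cos2θ)/√u − r⁴ sin²2θ/(4u^{3/2}),  u = L² − r² sin²θ = 0.00270858 m².
Substituting r = 0.0141 m, L = 0.0534 m, θ = 58°: d²x/dθ² = -0.0058539 m.
a = ω²·d²x/dθ² = (199.3)²·(-0.0058539) = -232.54 m/s²;  |a| = 232.54 m/s².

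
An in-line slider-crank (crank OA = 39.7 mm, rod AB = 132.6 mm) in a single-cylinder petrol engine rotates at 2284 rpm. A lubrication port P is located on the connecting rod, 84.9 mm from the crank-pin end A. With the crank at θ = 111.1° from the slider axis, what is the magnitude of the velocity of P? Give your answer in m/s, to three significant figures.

8.31

ω = 239.2 rad/s.  Crank-pin speed |V_A| = rω = 9.4954 m/s, perpendicular to OA.
Rod angle: sinφ = −(r/L) sinθ ⇒ φ = -16.220°; ω_rod = −rω cosθ/√(L²−r²sin²θ) = +26.848 rad/s.
V_P = V_A + ω_rod × AP, with AP = 0.0849 m along the rod.
Components: V_Px = −rω sinθ − a·ω_rod·sinφ = -8.2221 m/s;  V_Py = rω cosθ + a·ω_rod·cosφ = -1.2297 m/s.
|V_P| = √(V_Px² + V_Py²) = 8.3136 m/s.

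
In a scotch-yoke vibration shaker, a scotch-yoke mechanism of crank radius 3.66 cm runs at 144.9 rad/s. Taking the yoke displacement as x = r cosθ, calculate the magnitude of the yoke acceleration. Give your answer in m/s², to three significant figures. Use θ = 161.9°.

ω = 144.9 rad/s
x = r cosθ ⇒ ẍ = −rω² cosθ (ω constant).
|a| = rω²|cosθ| = 0.0366·(144.9)²·|cos 161.9°| = 730.43 m/s².

730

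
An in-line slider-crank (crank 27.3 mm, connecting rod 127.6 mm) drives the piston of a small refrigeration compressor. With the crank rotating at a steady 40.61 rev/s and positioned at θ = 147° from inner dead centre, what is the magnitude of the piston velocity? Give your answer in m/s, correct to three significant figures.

ω = 2π·40.6 = 255.2 rad/s
For an in-line slider-crank, x = r cosθ + √(L² − r² sin²θ), so v = −rω sinθ·[1 + r cosθ/√(L² − r² sin²θ)].
With r = 0.0273 m, L = 0.1276 m, θ = 147°: √(L² − r² sin²θ) = 0.12673 m.
v = −0.0273·255.2·0.54464·[1 + 0.0273·-0.83867/0.12673] = -3.1085 m/s.
|v| = 3.1085 m/s.

3.11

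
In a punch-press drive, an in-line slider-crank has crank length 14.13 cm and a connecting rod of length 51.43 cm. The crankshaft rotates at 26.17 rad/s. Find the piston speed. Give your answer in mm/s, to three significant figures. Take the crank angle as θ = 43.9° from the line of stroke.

3080

ω = 26.17 rad/s
For an in-line slider-crank, x = r cosθ + √(L² − r² sin²θ), so v = −rω sinθ·[1 + r cosθ/√(L² − r² sin²θ)].
With r = 0.1413 m, L = 0.5143 m, θ = 43.9°: √(L² − r² sin²θ) = 0.50488 m.
v = −0.1413·26.17·0.69340·[1 + 0.1413·0.72055/0.50488] = -3.0811 m/s.
|v| = 3.0811 m/s = 3081.1 mm/s.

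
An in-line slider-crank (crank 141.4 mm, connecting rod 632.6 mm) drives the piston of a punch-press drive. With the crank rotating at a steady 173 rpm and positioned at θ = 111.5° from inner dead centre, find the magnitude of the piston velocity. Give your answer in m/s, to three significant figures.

ω = 2π·173/60 = 18.12 rad/s
For an in-line slider-crank, x = r cosθ + √(L² − r² sin²θ), so v = −rω sinθ·[1 + r cosθ/√(L² − r² sin²θ)].
With r = 0.1414 m, L = 0.6326 m, θ = 111.5°: √(L² − r² sin²θ) = 0.61877 m.
v = −0.1414·18.12·0.93042·[1 + 0.1414·-0.36650/0.61877] = -2.1838 m/s.
|v| = 2.1838 m/s.

2.18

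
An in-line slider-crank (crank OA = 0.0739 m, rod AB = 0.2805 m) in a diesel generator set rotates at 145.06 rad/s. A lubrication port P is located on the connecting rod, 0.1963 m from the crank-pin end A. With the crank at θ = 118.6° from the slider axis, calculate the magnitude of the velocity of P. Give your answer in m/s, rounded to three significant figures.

ω = 145.1 rad/s.  Crank-pin speed |V_A| = rω = 10.72 m/s, perpendicular to OA.
Rod angle: sinφ = −(r/L) sinθ ⇒ φ = -13.374°; ω_rod = −rω cosθ/√(L²−r²sin²θ) = +18.804 rad/s.
V_P = V_A + ω_rod × AP, with AP = 0.1963 m along the rod.
Components: V_Px = −rω sinθ − a·ω_rod·sinφ = -8.5581 m/s;  V_Py = rω cosθ + a·ω_rod·cosφ = -1.5404 m/s.
|V_P| = √(V_Px² + V_Py²) = 8.6956 m/s.

8.70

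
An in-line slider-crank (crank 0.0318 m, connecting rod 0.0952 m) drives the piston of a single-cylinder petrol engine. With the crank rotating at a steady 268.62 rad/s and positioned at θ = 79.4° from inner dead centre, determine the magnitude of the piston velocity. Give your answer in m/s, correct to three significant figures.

ω = 268.6 rad/s
For an in-line slider-crank, x = r cosθ + √(L² − r² sin²θ), so v = −rω sinθ·[1 + r cosθ/√(L² − r² sin²θ)].
With r = 0.0318 m, L = 0.0952 m, θ = 79.4°: √(L² − r² sin²θ) = 0.089922 m.
v = −0.0318·268.6·0.98294·[1 + 0.0318·0.18395/0.089922] = -8.9425 m/s.
|v| = 8.9425 m/s.

8.94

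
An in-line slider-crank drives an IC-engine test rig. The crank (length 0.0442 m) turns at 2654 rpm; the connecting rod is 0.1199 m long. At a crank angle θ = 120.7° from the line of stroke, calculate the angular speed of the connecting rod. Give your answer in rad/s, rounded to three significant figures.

ω = 277.9 rad/s (converted from 2654 rpm).
The rod makes angle φ with the slider axis where L sinφ = r sinθ; differentiating, L cosφ·φ̇ = r ω cosθ.
L cosφ = √(L² − r² sin²θ) = 0.11372 m.
|ω_rod| = r ω |cosθ| / √(L² − r² sin²θ) = 0.0442·277.9·0.51054/0.11372 = 55.152 rad/s.

55.2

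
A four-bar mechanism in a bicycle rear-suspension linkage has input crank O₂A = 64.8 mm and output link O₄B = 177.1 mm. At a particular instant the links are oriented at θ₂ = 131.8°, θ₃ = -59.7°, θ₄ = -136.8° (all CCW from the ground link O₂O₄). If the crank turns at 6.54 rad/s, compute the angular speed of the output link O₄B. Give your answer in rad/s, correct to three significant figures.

0.489

ω₂ = 6.54 rad/s
Differentiating the loop-closure r₂e^{iθ₂}+r₃e^{iθ₃}=r₁+r₄e^{iθ₄} gives r₂ω₂e^{iθ₂}+r₃ω₃e^{iθ₃}=r₄ω₄e^{iθ₄}.
Eliminating the other unknown: ω₄ = r₂ω₂ sin(θ₂−θ₃) / [r₄ sin(θ₄−θ₃)].
Numerator sine = -0.19937; denominator sine = -0.97476.
Result = 0.0648·6.54·(-0.19937) / (0.1771·(-0.97476)) = +0.48943 rad/s; magnitude 0.48943 rad/s.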